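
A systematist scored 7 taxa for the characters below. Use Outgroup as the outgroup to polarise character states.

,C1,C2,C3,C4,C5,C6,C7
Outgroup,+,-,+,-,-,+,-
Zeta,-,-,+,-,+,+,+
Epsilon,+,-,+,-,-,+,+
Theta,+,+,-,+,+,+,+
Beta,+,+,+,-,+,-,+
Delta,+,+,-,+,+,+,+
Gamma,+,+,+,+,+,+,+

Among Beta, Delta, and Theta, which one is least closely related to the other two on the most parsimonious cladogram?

Character polarity is set by the outgroup: the derived state is whichever differs from the outgroup's state, so for C1, C3, C6 the derived state is '-', and for the remaining characters it is '+'.
C1 (derived state '-') is unique to Zeta (autapomorphy; uninformative for grouping).
C2 (derived state '+') is shared by Beta, Delta, Gamma, and Theta — a synapomorphy uniting that clade.
C3 (derived state '-') is shared by Delta and Theta — a synapomorphy uniting that clade.
Only Delta, Gamma, and Theta show the derived state '+' for C4, supporting them as a clade.
C5 (derived state '+') is shared by Beta, Delta, Gamma, Theta, and Zeta — a synapomorphy uniting that clade.
C6: derived state '-' in Beta only — an autapomorphy, so it tells us nothing about relationships among taxa.
C7 (derived state '+') is shared by all ingroup taxa — unites the whole ingroup.
Most parsimonious ingroup topology: ((Zeta,(((Theta,Delta),Gamma),Beta)),Epsilon).
Theta and Delta share a more recent common ancestor with each other than either does with Beta, so Beta is the least closely related of the three.

Beta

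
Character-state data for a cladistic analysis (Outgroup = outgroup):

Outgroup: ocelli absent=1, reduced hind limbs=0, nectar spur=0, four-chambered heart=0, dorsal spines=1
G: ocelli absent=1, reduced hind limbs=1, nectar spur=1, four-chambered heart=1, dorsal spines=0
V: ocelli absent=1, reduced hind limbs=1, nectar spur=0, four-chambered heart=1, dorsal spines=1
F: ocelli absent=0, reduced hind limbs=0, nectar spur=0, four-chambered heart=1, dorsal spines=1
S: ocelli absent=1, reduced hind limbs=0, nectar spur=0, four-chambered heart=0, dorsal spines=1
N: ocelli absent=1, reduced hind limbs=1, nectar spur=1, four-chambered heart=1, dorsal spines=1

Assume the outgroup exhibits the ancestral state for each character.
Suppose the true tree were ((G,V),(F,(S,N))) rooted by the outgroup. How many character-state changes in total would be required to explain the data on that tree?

8

Map each character onto ((G,V),(F,(S,N))) (rooted by Outgroup) and count the minimum state changes it requires (Fitch parsimony):
ocelli absent: 1; reduced hind limbs: 2; nectar spur: 2; four-chambered heart: 2; dorsal spines: 1.
Total tree length = 8.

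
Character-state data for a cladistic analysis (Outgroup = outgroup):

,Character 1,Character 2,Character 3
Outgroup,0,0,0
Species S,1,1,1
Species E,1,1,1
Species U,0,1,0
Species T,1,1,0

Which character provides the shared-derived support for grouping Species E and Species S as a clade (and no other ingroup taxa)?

Character 3

The outgroup has state '0' for every character, so '1' is the derived state throughout.
Only Species E, Species S, and Species T show the derived state '1' for Character 1, supporting them as a clade.
All ingroup taxa share the derived state '1' for Character 2; it defines the ingroup but does not resolve relationships within it.
Character 3: derived state '1' in Species E and Species S only — synapomorphy for {Species E, Species S}.
Most parsimonious ingroup topology: (((Species S,Species E),Species T),Species U).
The clade {Species E, Species S} is supported by Character 3: its derived state '1' occurs in exactly those taxa and in no other taxon (including the outgroup).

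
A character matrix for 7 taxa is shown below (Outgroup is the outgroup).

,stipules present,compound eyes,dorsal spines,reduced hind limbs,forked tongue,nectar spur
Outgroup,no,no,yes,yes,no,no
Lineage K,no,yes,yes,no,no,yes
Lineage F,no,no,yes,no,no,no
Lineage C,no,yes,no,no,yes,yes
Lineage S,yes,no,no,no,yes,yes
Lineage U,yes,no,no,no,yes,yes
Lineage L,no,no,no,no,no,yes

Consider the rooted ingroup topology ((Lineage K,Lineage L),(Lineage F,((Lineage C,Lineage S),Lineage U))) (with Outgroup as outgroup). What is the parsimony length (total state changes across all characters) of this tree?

Map each character onto ((Lineage K,Lineage L),(Lineage F,((Lineage C,Lineage S),Lineage U))) (rooted by Outgroup) and count the minimum state changes it requires (Fitch parsimony):
stipules present: 2; compound eyes: 2; dorsal spines: 2; reduced hind limbs: 1; forked tongue: 1; nectar spur: 2.
Total tree length = 10.

10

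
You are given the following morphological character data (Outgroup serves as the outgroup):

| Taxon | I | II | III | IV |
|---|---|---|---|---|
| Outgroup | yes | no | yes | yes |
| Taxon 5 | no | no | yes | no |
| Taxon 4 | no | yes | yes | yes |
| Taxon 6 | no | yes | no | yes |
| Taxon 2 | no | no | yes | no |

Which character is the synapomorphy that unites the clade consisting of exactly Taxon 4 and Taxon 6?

Character polarity is set by the outgroup: the derived state is whichever differs from the outgroup's state, so for I, III, IV the derived state is 'no', and for the remaining characters it is 'yes'.
All ingroup taxa share the derived state 'no' for I; it defines the ingroup but does not resolve relationships within it.
Only Taxon 4 and Taxon 6 show the derived state 'yes' for II, supporting them as a clade.
III: derived state 'no' in Taxon 6 only — an autapomorphy, so it tells us nothing about relationships among taxa.
IV: derived state 'no' in Taxon 2 and Taxon 5 only — synapomorphy for {Taxon 2, Taxon 5}.
Most parsimonious ingroup topology: ((Taxon 5,Taxon 2),(Taxon 4,Taxon 6)).
The clade {Taxon 4, Taxon 6} is supported by II: its derived state 'yes' occurs in exactly those taxa and in no other taxon (including the outgroup).

II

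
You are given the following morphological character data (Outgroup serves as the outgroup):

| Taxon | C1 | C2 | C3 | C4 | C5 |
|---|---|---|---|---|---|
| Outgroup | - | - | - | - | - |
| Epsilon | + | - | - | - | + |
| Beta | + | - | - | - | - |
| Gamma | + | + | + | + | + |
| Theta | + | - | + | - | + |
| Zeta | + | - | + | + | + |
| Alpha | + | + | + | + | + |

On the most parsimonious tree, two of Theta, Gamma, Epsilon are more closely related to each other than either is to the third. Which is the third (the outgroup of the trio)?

Epsilon

The outgroup has state '-' for every character, so '+' is the derived state throughout.
C1 (derived state '+') is shared by all ingroup taxa — unites the whole ingroup.
Only Alpha and Gamma show the derived state '+' for C2, supporting them as a clade.
Only Alpha, Gamma, Theta, and Zeta show the derived state '+' for C3, supporting them as a clade.
C4 (derived state '+') is shared by Alpha, Gamma, and Zeta — a synapomorphy uniting that clade.
Only Alpha, Epsilon, Gamma, Theta, and Zeta show the derived state '+' for C5, supporting them as a clade.
Most parsimonious ingroup topology: ((Epsilon,(((Gamma,Alpha),Zeta),Theta)),Beta).
Gamma and Theta share a more recent common ancestor with each other than either does with Epsilon, so Epsilon is the least closely related of the three.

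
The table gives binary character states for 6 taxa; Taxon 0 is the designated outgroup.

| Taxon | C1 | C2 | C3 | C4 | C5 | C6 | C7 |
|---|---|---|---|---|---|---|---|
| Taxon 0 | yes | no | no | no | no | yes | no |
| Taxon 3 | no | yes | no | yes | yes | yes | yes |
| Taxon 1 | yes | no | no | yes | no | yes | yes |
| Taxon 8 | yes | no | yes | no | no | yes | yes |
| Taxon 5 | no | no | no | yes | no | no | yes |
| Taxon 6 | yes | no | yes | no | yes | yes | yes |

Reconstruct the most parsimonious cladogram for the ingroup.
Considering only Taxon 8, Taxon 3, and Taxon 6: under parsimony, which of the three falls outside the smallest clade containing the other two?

Taxon 3

Character polarity is set by the outgroup: the derived state is whichever differs from the outgroup's state, so for C1, C6 the derived state is 'no', and for the remaining characters it is 'yes'.
Only Taxon 3 and Taxon 5 show the derived state 'no' for C1, supporting them as a clade.
C2: derived state 'yes' in Taxon 3 only — an autapomorphy, so it tells us nothing about relationships among taxa.
C3: derived state 'yes' in Taxon 6 and Taxon 8 only — synapomorphy for {Taxon 6, Taxon 8}.
C4 (derived state 'yes') is shared by Taxon 1, Taxon 3, and Taxon 5 — a synapomorphy uniting that clade.
C5 groups Taxon 3 and Taxon 6, which is incompatible with the clades supported by the remaining characters; treating it as convergent (homoplasy) costs fewer steps than any alternative tree.
C6: derived state 'no' in Taxon 5 only — an autapomorphy, so it tells us nothing about relationships among taxa.
All ingroup taxa share the derived state 'yes' for C7; it defines the ingroup but does not resolve relationships within it.
Most parsimonious ingroup topology: (((Taxon 3,Taxon 5),Taxon 1),(Taxon 8,Taxon 6)).
Taxon 8 and Taxon 6 share a more recent common ancestor with each other than either does with Taxon 3, so Taxon 3 is the least closely related of the three.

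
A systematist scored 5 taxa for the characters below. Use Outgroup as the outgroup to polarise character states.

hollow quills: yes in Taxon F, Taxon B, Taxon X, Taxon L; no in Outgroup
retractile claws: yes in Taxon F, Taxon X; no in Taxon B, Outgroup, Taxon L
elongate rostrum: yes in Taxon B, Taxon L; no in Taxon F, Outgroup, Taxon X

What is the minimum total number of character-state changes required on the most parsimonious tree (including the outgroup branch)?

The outgroup has state 'no' for every character, so 'yes' is the derived state throughout.
hollow quills (derived state 'yes') is shared by all ingroup taxa — unites the whole ingroup.
retractile claws (derived state 'yes') is shared by Taxon F and Taxon X — a synapomorphy uniting that clade.
elongate rostrum: derived state 'yes' in Taxon B and Taxon L only — synapomorphy for {Taxon B, Taxon L}.
Most parsimonious ingroup topology: ((Taxon L,Taxon B),(Taxon F,Taxon X)).
Changes per character on this tree: hollow quills: 1; retractile claws: 1; elongate rostrum: 1.
Total = 3.

3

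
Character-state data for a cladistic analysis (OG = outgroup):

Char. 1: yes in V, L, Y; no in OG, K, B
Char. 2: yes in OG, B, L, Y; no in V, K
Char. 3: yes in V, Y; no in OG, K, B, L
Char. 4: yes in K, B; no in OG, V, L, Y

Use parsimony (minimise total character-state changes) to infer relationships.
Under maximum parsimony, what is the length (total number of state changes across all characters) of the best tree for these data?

Character polarity is set by the outgroup: the derived state is whichever differs from the outgroup's state, so for Char. 2 the derived state is 'no', and for the remaining characters it is 'yes'.
Char. 1 (derived state 'yes') is shared by L, V, and Y — a synapomorphy uniting that clade.
Char. 2 groups K and V, which is incompatible with the clades supported by the remaining characters; treating it as convergent (homoplasy) costs fewer steps than any alternative tree.
Only V and Y show the derived state 'yes' for Char. 3, supporting them as a clade.
Char. 4: derived state 'yes' in B and K only — synapomorphy for {B, K}.
Most parsimonious ingroup topology: (((V,Y),L),(K,B)).
Changes per character on this tree: Char. 1: 1; Char. 2: 2; Char. 3: 1; Char. 4: 1.
Total = 5.

5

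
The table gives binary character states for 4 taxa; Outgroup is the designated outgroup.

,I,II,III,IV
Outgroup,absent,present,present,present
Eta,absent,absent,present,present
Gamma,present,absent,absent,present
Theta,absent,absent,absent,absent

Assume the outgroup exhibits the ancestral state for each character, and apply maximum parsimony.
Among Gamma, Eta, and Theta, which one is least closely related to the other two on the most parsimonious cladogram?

Eta

Character polarity is set by the outgroup: the derived state is whichever differs from the outgroup's state, so for II, III, IV the derived state is 'absent', and for the remaining characters it is 'present'.
I (derived state 'present') is unique to Gamma (autapomorphy; uninformative for grouping).
All ingroup taxa share the derived state 'absent' for II; it defines the ingroup but does not resolve relationships within it.
III (derived state 'absent') is shared by Gamma and Theta — a synapomorphy uniting that clade.
IV (derived state 'absent') is unique to Theta (autapomorphy; uninformative for grouping).
Most parsimonious ingroup topology: (Eta,(Gamma,Theta)).
Theta and Gamma share a more recent common ancestor with each other than either does with Eta, so Eta is the least closely related of the three.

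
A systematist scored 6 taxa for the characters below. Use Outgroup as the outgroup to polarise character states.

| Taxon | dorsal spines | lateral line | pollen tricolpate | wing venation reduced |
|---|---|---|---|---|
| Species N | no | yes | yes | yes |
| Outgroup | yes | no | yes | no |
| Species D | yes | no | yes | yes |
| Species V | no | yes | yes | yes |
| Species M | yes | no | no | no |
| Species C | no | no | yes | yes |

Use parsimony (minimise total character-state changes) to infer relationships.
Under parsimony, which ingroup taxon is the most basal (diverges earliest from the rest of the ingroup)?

Species M

Character polarity is set by the outgroup: the derived state is whichever differs from the outgroup's state, so for dorsal spines, pollen tricolpate the derived state is 'no', and for the remaining characters it is 'yes'.
dorsal spines: derived state 'no' in Species C, Species N, and Species V only — synapomorphy for {Species C, Species N, Species V}.
lateral line (derived state 'yes') is shared by Species N and Species V — a synapomorphy uniting that clade.
pollen tricolpate: derived state 'no' in Species M only — an autapomorphy, so it tells us nothing about relationships among taxa.
Only Species C, Species D, Species N, and Species V show the derived state 'yes' for wing venation reduced, supporting them as a clade.
Most parsimonious ingroup topology: (((Species C,(Species N,Species V)),Species D),Species M).
Species M is sister to the clade containing all other ingroup taxa, so it is the earliest-diverging (most basal) ingroup lineage.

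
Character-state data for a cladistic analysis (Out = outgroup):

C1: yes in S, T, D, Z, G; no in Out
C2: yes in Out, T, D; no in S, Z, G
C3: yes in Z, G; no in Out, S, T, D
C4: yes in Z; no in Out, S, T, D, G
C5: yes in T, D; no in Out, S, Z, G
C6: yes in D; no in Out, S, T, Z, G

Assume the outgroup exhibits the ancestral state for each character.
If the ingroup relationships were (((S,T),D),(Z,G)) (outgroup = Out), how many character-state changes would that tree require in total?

Map each character onto (((S,T),D),(Z,G)) (rooted by Out) and count the minimum state changes it requires (Fitch parsimony):
C1: 1; C2: 2; C3: 1; C4: 1; C5: 2; C6: 1.
Total tree length = 8.

8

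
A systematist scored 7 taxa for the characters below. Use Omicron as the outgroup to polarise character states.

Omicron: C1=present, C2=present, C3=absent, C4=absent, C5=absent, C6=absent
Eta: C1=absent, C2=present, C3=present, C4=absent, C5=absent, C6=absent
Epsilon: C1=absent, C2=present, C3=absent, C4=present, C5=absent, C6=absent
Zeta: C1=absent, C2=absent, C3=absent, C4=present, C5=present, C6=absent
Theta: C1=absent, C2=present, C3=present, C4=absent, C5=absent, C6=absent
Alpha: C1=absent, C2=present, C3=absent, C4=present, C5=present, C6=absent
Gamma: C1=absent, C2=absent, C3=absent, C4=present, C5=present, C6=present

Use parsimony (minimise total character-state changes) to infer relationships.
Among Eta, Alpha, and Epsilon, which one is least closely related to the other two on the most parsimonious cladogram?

Eta

Character polarity is set by the outgroup: the derived state is whichever differs from the outgroup's state, so for C1, C2 the derived state is 'absent', and for the remaining characters it is 'present'.
C1 (derived state 'absent') is shared by all ingroup taxa — unites the whole ingroup.
C2 (derived state 'absent') is shared by Gamma and Zeta — a synapomorphy uniting that clade.
Only Eta and Theta show the derived state 'present' for C3, supporting them as a clade.
Only Alpha, Epsilon, Gamma, and Zeta show the derived state 'present' for C4, supporting them as a clade.
C5 (derived state 'present') is shared by Alpha, Gamma, and Zeta — a synapomorphy uniting that clade.
C6: derived state 'present' in Gamma only — an autapomorphy, so it tells us nothing about relationships among taxa.
Most parsimonious ingroup topology: ((Eta,Theta),(Epsilon,((Zeta,Gamma),Alpha))).
Epsilon and Alpha share a more recent common ancestor with each other than either does with Eta, so Eta is the least closely related of the three.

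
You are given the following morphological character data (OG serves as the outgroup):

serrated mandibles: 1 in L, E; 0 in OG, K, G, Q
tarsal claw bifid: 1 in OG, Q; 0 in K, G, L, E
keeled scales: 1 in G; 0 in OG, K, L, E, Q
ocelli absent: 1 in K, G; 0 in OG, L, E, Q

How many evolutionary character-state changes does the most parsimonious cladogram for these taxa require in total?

Character polarity is set by the outgroup: the derived state is whichever differs from the outgroup's state, so for tarsal claw bifid the derived state is '0', and for the remaining characters it is '1'.
serrated mandibles: derived state '1' in E and L only — synapomorphy for {E, L}.
Only E, G, K, and L show the derived state '0' for tarsal claw bifid, supporting them as a clade.
keeled scales (derived state '1') is unique to G (autapomorphy; uninformative for grouping).
ocelli absent: derived state '1' in G and K only — synapomorphy for {G, K}.
Most parsimonious ingroup topology: (((K,G),(L,E)),Q).
Changes per character on this tree: serrated mandibles: 1; tarsal claw bifid: 1; keeled scales: 1; ocelli absent: 1.
Total = 4.

4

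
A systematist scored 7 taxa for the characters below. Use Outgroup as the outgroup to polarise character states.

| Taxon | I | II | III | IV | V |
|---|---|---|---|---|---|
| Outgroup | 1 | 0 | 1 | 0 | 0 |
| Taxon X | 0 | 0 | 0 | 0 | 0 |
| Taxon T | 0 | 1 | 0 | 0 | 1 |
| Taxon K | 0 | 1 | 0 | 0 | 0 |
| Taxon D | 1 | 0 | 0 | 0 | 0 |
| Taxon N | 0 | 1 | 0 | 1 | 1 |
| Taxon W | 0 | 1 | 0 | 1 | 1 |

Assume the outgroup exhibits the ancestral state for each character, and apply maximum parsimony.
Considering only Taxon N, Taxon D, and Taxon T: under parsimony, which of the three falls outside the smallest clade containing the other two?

Character polarity is set by the outgroup: the derived state is whichever differs from the outgroup's state, so for I, III the derived state is '0', and for the remaining characters it is '1'.
Only Taxon K, Taxon N, Taxon T, Taxon W, and Taxon X show the derived state '0' for I, supporting them as a clade.
II (derived state '1') is shared by Taxon K, Taxon N, Taxon T, and Taxon W — a synapomorphy uniting that clade.
All ingroup taxa share the derived state '0' for III; it defines the ingroup but does not resolve relationships within it.
IV (derived state '1') is shared by Taxon N and Taxon W — a synapomorphy uniting that clade.
V (derived state '1') is shared by Taxon N, Taxon T, and Taxon W — a synapomorphy uniting that clade.
Most parsimonious ingroup topology: ((Taxon X,((Taxon T,(Taxon N,Taxon W)),Taxon K)),Taxon D).
Taxon T and Taxon N share a more recent common ancestor with each other than either does with Taxon D, so Taxon D is the least closely related of the three.

Taxon D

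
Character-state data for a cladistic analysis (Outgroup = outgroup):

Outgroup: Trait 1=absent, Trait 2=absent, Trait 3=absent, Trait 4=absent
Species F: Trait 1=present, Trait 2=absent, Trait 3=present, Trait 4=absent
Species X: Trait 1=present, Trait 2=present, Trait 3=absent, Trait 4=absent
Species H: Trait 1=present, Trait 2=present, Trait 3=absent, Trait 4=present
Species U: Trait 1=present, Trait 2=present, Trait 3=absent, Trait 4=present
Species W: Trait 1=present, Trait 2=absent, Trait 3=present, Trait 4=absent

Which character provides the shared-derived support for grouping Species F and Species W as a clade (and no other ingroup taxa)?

The outgroup has state 'absent' for every character, so 'present' is the derived state throughout.
Trait 1 (derived state 'present') is shared by all ingroup taxa — unites the whole ingroup.
Trait 2 (derived state 'present') is shared by Species H, Species U, and Species X — a synapomorphy uniting that clade.
Trait 3: derived state 'present' in Species F and Species W only — synapomorphy for {Species F, Species W}.
Trait 4 (derived state 'present') is shared by Species H and Species U — a synapomorphy uniting that clade.
Most parsimonious ingroup topology: ((Species F,Species W),(Species X,(Species H,Species U))).
The clade {Species F, Species W} is supported by Trait 3: its derived state 'present' occurs in exactly those taxa and in no other taxon (including the outgroup).

Trait 3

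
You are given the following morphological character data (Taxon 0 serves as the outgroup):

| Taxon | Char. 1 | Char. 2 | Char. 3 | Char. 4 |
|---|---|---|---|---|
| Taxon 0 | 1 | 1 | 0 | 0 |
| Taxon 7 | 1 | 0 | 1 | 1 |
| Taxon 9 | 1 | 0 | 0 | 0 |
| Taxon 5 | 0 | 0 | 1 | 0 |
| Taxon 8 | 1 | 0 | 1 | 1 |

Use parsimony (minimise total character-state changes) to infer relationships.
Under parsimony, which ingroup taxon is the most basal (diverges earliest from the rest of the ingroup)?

Taxon 9

Character polarity is set by the outgroup: the derived state is whichever differs from the outgroup's state, so for Char. 1, Char. 2 the derived state is '0', and for the remaining characters it is '1'.
Char. 1: derived state '0' in Taxon 5 only — an autapomorphy, so it tells us nothing about relationships among taxa.
All ingroup taxa share the derived state '0' for Char. 2; it defines the ingroup but does not resolve relationships within it.
Char. 3: derived state '1' in Taxon 5, Taxon 7, and Taxon 8 only — synapomorphy for {Taxon 5, Taxon 7, Taxon 8}.
Char. 4: derived state '1' in Taxon 7 and Taxon 8 only — synapomorphy for {Taxon 7, Taxon 8}.
Most parsimonious ingroup topology: (((Taxon 7,Taxon 8),Taxon 5),Taxon 9).
Taxon 9 is sister to the clade containing all other ingroup taxa, so it is the earliest-diverging (most basal) ingroup lineage.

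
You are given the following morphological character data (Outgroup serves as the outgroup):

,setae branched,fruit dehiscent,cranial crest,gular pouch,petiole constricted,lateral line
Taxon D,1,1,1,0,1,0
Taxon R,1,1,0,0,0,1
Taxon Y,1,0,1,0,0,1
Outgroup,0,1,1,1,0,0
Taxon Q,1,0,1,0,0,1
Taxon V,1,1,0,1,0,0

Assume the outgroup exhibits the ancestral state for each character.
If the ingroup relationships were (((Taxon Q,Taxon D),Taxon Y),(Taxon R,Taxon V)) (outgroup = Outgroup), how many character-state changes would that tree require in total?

Map each character onto (((Taxon Q,Taxon D),Taxon Y),(Taxon R,Taxon V)) (rooted by Outgroup) and count the minimum state changes it requires (Fitch parsimony):
setae branched: 1; fruit dehiscent: 2; cranial crest: 1; gular pouch: 2; petiole constricted: 1; lateral line: 3.
Total tree length = 10.

10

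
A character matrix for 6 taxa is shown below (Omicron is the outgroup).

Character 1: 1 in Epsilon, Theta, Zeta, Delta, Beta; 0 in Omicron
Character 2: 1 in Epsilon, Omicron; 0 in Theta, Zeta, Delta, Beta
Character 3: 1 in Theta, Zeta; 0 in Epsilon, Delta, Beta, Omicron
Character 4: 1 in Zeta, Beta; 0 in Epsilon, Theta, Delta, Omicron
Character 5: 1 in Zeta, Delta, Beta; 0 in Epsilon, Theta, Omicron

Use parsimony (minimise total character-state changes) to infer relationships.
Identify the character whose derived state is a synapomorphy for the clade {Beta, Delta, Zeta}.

Character polarity is set by the outgroup: the derived state is whichever differs from the outgroup's state, so for Character 2 the derived state is '0', and for the remaining characters it is '1'.
All ingroup taxa share the derived state '1' for Character 1; it defines the ingroup but does not resolve relationships within it.
Character 2 (derived state '0') is shared by Beta, Delta, Theta, and Zeta — a synapomorphy uniting that clade.
Character 3 groups Theta and Zeta, which is incompatible with the clades supported by the remaining characters; treating it as convergent (homoplasy) costs fewer steps than any alternative tree.
Character 4 (derived state '1') is shared by Beta and Zeta — a synapomorphy uniting that clade.
Character 5: derived state '1' in Beta, Delta, and Zeta only — synapomorphy for {Beta, Delta, Zeta}.
Most parsimonious ingroup topology: ((((Beta,Zeta),Delta),Theta),Epsilon).
The clade {Beta, Delta, Zeta} is supported by Character 5: its derived state '1' occurs in exactly those taxa and in no other taxon (including the outgroup).

Character 5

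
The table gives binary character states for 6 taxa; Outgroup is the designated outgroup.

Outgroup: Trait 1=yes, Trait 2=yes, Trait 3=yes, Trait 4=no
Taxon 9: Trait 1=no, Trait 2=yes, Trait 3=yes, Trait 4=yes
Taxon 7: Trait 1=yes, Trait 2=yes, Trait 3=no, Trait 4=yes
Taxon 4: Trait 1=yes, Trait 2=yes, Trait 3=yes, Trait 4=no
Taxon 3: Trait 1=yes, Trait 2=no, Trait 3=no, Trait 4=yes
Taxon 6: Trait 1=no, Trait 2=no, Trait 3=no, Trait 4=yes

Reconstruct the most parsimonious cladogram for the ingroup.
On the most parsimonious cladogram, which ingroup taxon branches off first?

Character polarity is set by the outgroup: the derived state is whichever differs from the outgroup's state, so for Trait 1, Trait 2, Trait 3 the derived state is 'no', and for the remaining characters it is 'yes'.
Trait 1 groups Taxon 6 and Taxon 9, which is incompatible with the clades supported by the remaining characters; treating it as convergent (homoplasy) costs fewer steps than any alternative tree.
Trait 2: derived state 'no' in Taxon 3 and Taxon 6 only — synapomorphy for {Taxon 3, Taxon 6}.
Only Taxon 3, Taxon 6, and Taxon 7 show the derived state 'no' for Trait 3, supporting them as a clade.
Trait 4 (derived state 'yes') is shared by Taxon 3, Taxon 6, Taxon 7, and Taxon 9 — a synapomorphy uniting that clade.
Most parsimonious ingroup topology: ((Taxon 9,(Taxon 7,(Taxon 3,Taxon 6))),Taxon 4).
Taxon 4 is sister to the clade containing all other ingroup taxa, so it is the earliest-diverging (most basal) ingroup lineage.

Taxon 4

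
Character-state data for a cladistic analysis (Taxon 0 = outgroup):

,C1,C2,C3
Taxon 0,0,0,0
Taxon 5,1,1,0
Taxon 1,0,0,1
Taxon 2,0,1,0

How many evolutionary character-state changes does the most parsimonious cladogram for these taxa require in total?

3

The outgroup has state '0' for every character, so '1' is the derived state throughout.
C1: derived state '1' in Taxon 5 only — an autapomorphy, so it tells us nothing about relationships among taxa.
Only Taxon 2 and Taxon 5 show the derived state '1' for C2, supporting them as a clade.
C3: derived state '1' in Taxon 1 only — an autapomorphy, so it tells us nothing about relationships among taxa.
Most parsimonious ingroup topology: ((Taxon 5,Taxon 2),Taxon 1).
Changes per character on this tree: C1: 1; C2: 1; C3: 1.
Total = 3.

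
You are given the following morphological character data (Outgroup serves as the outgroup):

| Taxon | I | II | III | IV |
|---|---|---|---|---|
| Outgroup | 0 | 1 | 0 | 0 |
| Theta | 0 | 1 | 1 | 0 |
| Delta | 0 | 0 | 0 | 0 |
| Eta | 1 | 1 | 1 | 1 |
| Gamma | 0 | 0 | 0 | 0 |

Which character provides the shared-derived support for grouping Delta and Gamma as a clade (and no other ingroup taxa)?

Character polarity is set by the outgroup: the derived state is whichever differs from the outgroup's state, so for II the derived state is '0', and for the remaining characters it is '1'.
I: derived state '1' in Eta only — an autapomorphy, so it tells us nothing about relationships among taxa.
Only Delta and Gamma show the derived state '0' for II, supporting them as a clade.
III: derived state '1' in Eta and Theta only — synapomorphy for {Eta, Theta}.
IV (derived state '1') is unique to Eta (autapomorphy; uninformative for grouping).
Most parsimonious ingroup topology: ((Theta,Eta),(Delta,Gamma)).
The clade {Delta, Gamma} is supported by II: its derived state '0' occurs in exactly those taxa and in no other taxon (including the outgroup).

II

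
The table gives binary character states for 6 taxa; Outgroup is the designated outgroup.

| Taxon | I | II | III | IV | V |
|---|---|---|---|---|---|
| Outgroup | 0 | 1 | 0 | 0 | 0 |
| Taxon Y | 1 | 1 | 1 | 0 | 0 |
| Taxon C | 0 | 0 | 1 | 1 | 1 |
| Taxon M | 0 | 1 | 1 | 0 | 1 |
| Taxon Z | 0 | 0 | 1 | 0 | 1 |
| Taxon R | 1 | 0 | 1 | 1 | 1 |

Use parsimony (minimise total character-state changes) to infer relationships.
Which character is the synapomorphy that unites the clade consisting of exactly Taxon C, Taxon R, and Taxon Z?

Character polarity is set by the outgroup: the derived state is whichever differs from the outgroup's state, so for II the derived state is '0', and for the remaining characters it is '1'.
I (state '1') occurs in Taxon R and Taxon Y but conflicts with the nesting implied by the other characters — most parsimoniously interpreted as homoplasy.
II (derived state '0') is shared by Taxon C, Taxon R, and Taxon Z — a synapomorphy uniting that clade.
All ingroup taxa share the derived state '1' for III; it defines the ingroup but does not resolve relationships within it.
IV: derived state '1' in Taxon C and Taxon R only — synapomorphy for {Taxon C, Taxon R}.
V (derived state '1') is shared by Taxon C, Taxon M, Taxon R, and Taxon Z — a synapomorphy uniting that clade.
Most parsimonious ingroup topology: (Taxon Y,(((Taxon C,Taxon R),Taxon Z),Taxon M)).
The clade {Taxon C, Taxon R, Taxon Z} is supported by II: its derived state '0' occurs in exactly those taxa and in no other taxon (including the outgroup).

II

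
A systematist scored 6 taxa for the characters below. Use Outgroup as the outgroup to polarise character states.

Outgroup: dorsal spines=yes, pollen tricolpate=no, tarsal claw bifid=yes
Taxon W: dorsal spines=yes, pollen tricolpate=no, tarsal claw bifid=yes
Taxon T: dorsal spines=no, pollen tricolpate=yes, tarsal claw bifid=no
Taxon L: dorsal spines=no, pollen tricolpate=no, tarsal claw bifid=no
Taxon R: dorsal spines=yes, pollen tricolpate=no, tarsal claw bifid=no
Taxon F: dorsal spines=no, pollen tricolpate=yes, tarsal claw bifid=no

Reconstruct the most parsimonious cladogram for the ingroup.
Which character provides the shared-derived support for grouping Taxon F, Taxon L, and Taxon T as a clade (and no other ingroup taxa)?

dorsal spines

Character polarity is set by the outgroup: the derived state is whichever differs from the outgroup's state, so for dorsal spines, tarsal claw bifid the derived state is 'no', and for the remaining characters it is 'yes'.
dorsal spines (derived state 'no') is shared by Taxon F, Taxon L, and Taxon T — a synapomorphy uniting that clade.
Only Taxon F and Taxon T show the derived state 'yes' for pollen tricolpate, supporting them as a clade.
tarsal claw bifid: derived state 'no' in Taxon F, Taxon L, Taxon R, and Taxon T only — synapomorphy for {Taxon F, Taxon L, Taxon R, Taxon T}.
Most parsimonious ingroup topology: (Taxon W,(((Taxon T,Taxon F),Taxon L),Taxon R)).
The clade {Taxon F, Taxon L, Taxon T} is supported by dorsal spines: its derived state 'no' occurs in exactly those taxa and in no other taxon (including the outgroup).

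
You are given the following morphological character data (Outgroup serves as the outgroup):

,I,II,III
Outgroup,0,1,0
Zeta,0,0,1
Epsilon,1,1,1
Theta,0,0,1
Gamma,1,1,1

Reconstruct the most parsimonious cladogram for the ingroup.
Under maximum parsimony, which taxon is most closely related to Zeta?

Theta

Character polarity is set by the outgroup: the derived state is whichever differs from the outgroup's state, so for II the derived state is '0', and for the remaining characters it is '1'.
Only Epsilon and Gamma show the derived state '1' for I, supporting them as a clade.
II (derived state '0') is shared by Theta and Zeta — a synapomorphy uniting that clade.
III (derived state '1') is shared by all ingroup taxa — unites the whole ingroup.
Most parsimonious ingroup topology: ((Zeta,Theta),(Epsilon,Gamma)).
Zeta and Theta form a cherry on this tree, so they are sister taxa.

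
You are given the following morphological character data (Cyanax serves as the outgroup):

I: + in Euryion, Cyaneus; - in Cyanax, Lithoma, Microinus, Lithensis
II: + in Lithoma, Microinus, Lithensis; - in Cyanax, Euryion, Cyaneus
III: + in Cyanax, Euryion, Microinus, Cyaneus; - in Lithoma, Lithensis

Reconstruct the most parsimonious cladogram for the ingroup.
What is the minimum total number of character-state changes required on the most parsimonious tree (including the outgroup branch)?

3

Character polarity is set by the outgroup: the derived state is whichever differs from the outgroup's state, so for III the derived state is '-', and for the remaining characters it is '+'.
I (derived state '+') is shared by Cyaneus and Euryion — a synapomorphy uniting that clade.
II (derived state '+') is shared by Lithensis, Lithoma, and Microinus — a synapomorphy uniting that clade.
III: derived state '-' in Lithensis and Lithoma only — synapomorphy for {Lithensis, Lithoma}.
Most parsimonious ingroup topology: ((Euryion,Cyaneus),((Lithoma,Lithensis),Microinus)).
Changes per character on this tree: I: 1; II: 1; III: 1.
Total = 3.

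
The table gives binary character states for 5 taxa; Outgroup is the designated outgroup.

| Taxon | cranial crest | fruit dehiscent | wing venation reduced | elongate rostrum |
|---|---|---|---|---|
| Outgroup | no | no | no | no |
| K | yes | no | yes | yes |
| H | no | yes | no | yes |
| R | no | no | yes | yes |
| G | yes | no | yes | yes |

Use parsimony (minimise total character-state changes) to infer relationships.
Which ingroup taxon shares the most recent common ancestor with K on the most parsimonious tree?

The outgroup has state 'no' for every character, so 'yes' is the derived state throughout.
cranial crest (derived state 'yes') is shared by G and K — a synapomorphy uniting that clade.
fruit dehiscent (derived state 'yes') is unique to H (autapomorphy; uninformative for grouping).
wing venation reduced: derived state 'yes' in G, K, and R only — synapomorphy for {G, K, R}.
elongate rostrum (derived state 'yes') is shared by all ingroup taxa — unites the whole ingroup.
Most parsimonious ingroup topology: (((K,G),R),H).
K and G form a cherry on this tree, so they are sister taxa.

G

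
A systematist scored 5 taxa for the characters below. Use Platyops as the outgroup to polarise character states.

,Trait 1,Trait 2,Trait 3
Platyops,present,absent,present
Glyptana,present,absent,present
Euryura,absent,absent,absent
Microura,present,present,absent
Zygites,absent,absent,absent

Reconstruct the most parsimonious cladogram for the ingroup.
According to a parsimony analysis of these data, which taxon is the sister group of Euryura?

Zygites

Character polarity is set by the outgroup: the derived state is whichever differs from the outgroup's state, so for Trait 1, Trait 3 the derived state is 'absent', and for the remaining characters it is 'present'.
Trait 1: derived state 'absent' in Euryura and Zygites only — synapomorphy for {Euryura, Zygites}.
Trait 2: derived state 'present' in Microura only — an autapomorphy, so it tells us nothing about relationships among taxa.
Trait 3: derived state 'absent' in Euryura, Microura, and Zygites only — synapomorphy for {Euryura, Microura, Zygites}.
Most parsimonious ingroup topology: (Glyptana,((Euryura,Zygites),Microura)).
Euryura and Zygites form a cherry on this tree, so they are sister taxa.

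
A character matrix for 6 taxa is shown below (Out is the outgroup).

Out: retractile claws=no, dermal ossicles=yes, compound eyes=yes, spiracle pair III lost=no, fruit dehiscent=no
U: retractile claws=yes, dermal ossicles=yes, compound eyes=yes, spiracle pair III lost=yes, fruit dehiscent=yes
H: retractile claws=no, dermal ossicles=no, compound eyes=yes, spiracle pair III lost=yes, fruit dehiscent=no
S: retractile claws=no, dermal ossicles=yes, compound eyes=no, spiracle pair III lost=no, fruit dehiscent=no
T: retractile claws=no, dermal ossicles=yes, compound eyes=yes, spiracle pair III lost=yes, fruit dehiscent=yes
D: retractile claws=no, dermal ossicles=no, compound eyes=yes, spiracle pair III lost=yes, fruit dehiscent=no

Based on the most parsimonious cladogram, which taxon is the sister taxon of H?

Character polarity is set by the outgroup: the derived state is whichever differs from the outgroup's state, so for dermal ossicles, compound eyes the derived state is 'no', and for the remaining characters it is 'yes'.
retractile claws: derived state 'yes' in U only — an autapomorphy, so it tells us nothing about relationships among taxa.
dermal ossicles (derived state 'no') is shared by D and H — a synapomorphy uniting that clade.
compound eyes (derived state 'no') is unique to S (autapomorphy; uninformative for grouping).
spiracle pair III lost (derived state 'yes') is shared by D, H, T, and U — a synapomorphy uniting that clade.
fruit dehiscent: derived state 'yes' in T and U only — synapomorphy for {T, U}.
Most parsimonious ingroup topology: (((U,T),(H,D)),S).
H and D form a cherry on this tree, so they are sister taxa.

D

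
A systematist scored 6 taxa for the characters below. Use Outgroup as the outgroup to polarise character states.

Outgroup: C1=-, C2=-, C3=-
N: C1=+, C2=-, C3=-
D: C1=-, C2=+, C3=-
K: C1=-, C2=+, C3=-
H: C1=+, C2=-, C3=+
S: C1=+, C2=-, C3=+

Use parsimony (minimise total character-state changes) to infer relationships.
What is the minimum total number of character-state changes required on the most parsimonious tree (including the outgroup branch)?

The outgroup has state '-' for every character, so '+' is the derived state throughout.
C1: derived state '+' in H, N, and S only — synapomorphy for {H, N, S}.
C2 (derived state '+') is shared by D and K — a synapomorphy uniting that clade.
Only H and S show the derived state '+' for C3, supporting them as a clade.
Most parsimonious ingroup topology: ((N,(H,S)),(D,K)).
Changes per character on this tree: C1: 1; C2: 1; C3: 1.
Total = 3.

3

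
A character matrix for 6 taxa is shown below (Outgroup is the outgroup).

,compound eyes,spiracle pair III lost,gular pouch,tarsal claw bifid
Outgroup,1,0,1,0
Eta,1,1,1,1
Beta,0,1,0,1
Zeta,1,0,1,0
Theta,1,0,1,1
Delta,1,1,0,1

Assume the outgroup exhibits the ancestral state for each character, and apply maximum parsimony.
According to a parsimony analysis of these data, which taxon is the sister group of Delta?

Character polarity is set by the outgroup: the derived state is whichever differs from the outgroup's state, so for compound eyes, gular pouch the derived state is '0', and for the remaining characters it is '1'.
compound eyes: derived state '0' in Beta only — an autapomorphy, so it tells us nothing about relationships among taxa.
spiracle pair III lost: derived state '1' in Beta, Delta, and Eta only — synapomorphy for {Beta, Delta, Eta}.
gular pouch: derived state '0' in Beta and Delta only — synapomorphy for {Beta, Delta}.
tarsal claw bifid (derived state '1') is shared by Beta, Delta, Eta, and Theta — a synapomorphy uniting that clade.
Most parsimonious ingroup topology: (((Eta,(Beta,Delta)),Theta),Zeta).
Delta and Beta form a cherry on this tree, so they are sister taxa.

Beta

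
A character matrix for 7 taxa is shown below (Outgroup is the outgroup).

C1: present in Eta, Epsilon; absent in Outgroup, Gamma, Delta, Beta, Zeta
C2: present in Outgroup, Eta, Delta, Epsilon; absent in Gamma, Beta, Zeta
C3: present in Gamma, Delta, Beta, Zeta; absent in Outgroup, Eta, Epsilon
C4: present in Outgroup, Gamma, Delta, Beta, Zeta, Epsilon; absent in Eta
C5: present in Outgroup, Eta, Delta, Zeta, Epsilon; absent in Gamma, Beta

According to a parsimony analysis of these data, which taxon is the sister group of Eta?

Character polarity is set by the outgroup: the derived state is whichever differs from the outgroup's state, so for C2, C4, C5 the derived state is 'absent', and for the remaining characters it is 'present'.
Only Epsilon and Eta show the derived state 'present' for C1, supporting them as a clade.
C2: derived state 'absent' in Beta, Gamma, and Zeta only — synapomorphy for {Beta, Gamma, Zeta}.
C3 (derived state 'present') is shared by Beta, Delta, Gamma, and Zeta — a synapomorphy uniting that clade.
C4: derived state 'absent' in Eta only — an autapomorphy, so it tells us nothing about relationships among taxa.
C5 (derived state 'absent') is shared by Beta and Gamma — a synapomorphy uniting that clade.
Most parsimonious ingroup topology: ((((Gamma,Beta),Zeta),Delta),(Eta,Epsilon)).
Eta and Epsilon form a cherry on this tree, so they are sister taxa.

Epsilon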